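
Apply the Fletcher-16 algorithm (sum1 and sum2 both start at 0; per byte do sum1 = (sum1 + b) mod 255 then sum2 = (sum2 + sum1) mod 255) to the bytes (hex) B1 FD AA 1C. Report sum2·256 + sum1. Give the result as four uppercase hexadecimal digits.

3276

Running sums (mod 255):
  after byte 0 (B1): sum1=177, sum2=177
  after byte 1 (FD): sum1=175, sum2=97
  after byte 2 (AA): sum1=90, sum2=187
  after byte 3 (1C): sum1=118, sum2=50
Checksum = sum2·256 + sum1 = 50·256 + 118 = 12918 = 0x3276.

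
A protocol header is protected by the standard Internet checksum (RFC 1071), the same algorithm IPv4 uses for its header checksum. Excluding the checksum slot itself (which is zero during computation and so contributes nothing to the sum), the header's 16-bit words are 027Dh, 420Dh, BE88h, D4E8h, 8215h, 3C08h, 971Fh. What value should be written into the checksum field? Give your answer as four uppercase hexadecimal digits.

One's-complement addition (fold any carry out of bit 15 back into bit 0):
  0x027D + 0x420D = 0x0448A
  0x448A + 0xBE88 = 0x10312 → wrap carry → 0x0313
  0x0313 + 0xD4E8 = 0x0D7FB
  0xD7FB + 0x8215 = 0x15A10 → wrap carry → 0x5A11
  0x5A11 + 0x3C08 = 0x09619
  0x9619 + 0x971F = 0x12D38 → wrap carry → 0x2D39
One's-complement sum = 0x2D39.
Checksum = ~0x2D39 & 0xFFFF = 0xD2C6.

D2C6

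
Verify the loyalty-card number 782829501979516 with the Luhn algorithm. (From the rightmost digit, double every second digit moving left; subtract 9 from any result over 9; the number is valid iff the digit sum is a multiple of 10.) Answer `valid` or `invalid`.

invalid

From the right, keep odd positions and double even positions (subtract 9 from any doubled value over 9):
  doubled (positions 2,4,...): 2 9 9 0 9 7 7 → sum 43
  kept (positions 1,3,...): 6 5 7 1 5 2 2 7 → sum 35
Total = 78.
78 mod 10 = 8, so the number is invalid.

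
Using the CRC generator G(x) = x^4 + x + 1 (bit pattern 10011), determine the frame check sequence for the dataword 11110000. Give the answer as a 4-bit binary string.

Append 4 zeros: 111100000000. Divide by 10011 (XOR where the leading bit is 1):
  pos 0: 11110 XOR 10011 = 01101
  pos 1: 11010 XOR 10011 = 01001
  pos 2: 10010 XOR 10011 = 00001
  pos 6: 10000 XOR 10011 = 00011
Remainder (last 4 bits) = 0110. This is the CRC / FCS.

0110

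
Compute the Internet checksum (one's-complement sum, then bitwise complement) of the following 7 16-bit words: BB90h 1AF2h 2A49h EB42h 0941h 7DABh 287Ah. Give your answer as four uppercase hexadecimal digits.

648A

One's-complement addition (fold any carry out of bit 15 back into bit 0):
  0xBB90 + 0x1AF2 = 0x0D682
  0xD682 + 0x2A49 = 0x100CB → wrap carry → 0x00CC
  0x00CC + 0xEB42 = 0x0EC0E
  0xEC0E + 0x0941 = 0x0F54F
  0xF54F + 0x7DAB = 0x172FA → wrap carry → 0x72FB
  0x72FB + 0x287A = 0x09B75
One's-complement sum = 0x9B75.
Checksum = ~0x9B75 & 0xFFFF = 0x648A.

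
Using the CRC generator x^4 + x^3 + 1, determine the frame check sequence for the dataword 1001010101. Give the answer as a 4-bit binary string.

Append 4 zeros: 10010101010000. Divide by 11001 (XOR where the leading bit is 1):
  pos 0: 10010 XOR 11001 = 01011
  pos 1: 10111 XOR 11001 = 01110
  pos 2: 11100 XOR 11001 = 00101
  pos 4: 10110 XOR 11001 = 01111
  pos 5: 11111 XOR 11001 = 00110
  pos 7: 11000 XOR 11001 = 00001
Remainder (last 4 bits) = 0100. This is the CRC / FCS.

0100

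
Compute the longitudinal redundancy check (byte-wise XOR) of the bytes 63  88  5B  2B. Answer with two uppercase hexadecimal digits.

9B

XOR the bytes together:
  start with 0x63
  0x63 ⊕ 0x88 = 0xEB
  0xEB ⊕ 0x5B = 0xB0
  0xB0 ⊕ 0x2B = 0x9B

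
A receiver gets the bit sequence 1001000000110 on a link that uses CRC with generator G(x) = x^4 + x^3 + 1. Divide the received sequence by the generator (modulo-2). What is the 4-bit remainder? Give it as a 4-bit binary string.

Modulo-2 division of 1001000000110 by 11001:
  pos 0: 10010 XOR 11001 = 01011
  pos 1: 10110 XOR 11001 = 01111
  pos 2: 11110 XOR 11001 = 00111
  pos 4: 11100 XOR 11001 = 00101
  pos 6: 10101 XOR 11001 = 01100
  pos 7: 11001 XOR 11001 = 00000
Remainder = 0000 (zero — the frame passes the CRC check).

0000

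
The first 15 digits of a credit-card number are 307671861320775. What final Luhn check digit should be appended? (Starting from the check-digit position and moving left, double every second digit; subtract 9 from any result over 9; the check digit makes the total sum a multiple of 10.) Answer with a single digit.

2

Partial digits right→left: 5 7 7 0 2 3 1 6 8 1 7 6 7 0 3
Double every second digit counting from the check-digit position (so the 1st, 3rd, 5th, ... of the partial from the right).
  doubled (with −9 where >9): 1 5 4 2 7 5 5 6 → sum 35
  kept as-is: 7 0 3 6 1 6 0 → sum 23
Total = 35 + 23 = 58.
Check digit = (10 − (58 mod 10)) mod 10 = 2.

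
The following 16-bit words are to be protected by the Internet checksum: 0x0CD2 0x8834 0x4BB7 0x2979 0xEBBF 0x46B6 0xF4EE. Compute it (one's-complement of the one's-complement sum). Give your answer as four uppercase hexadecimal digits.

CE63

One's-complement addition (fold any carry out of bit 15 back into bit 0):
  0x0CD2 + 0x8834 = 0x09506
  0x9506 + 0x4BB7 = 0x0E0BD
  0xE0BD + 0x2979 = 0x10A36 → wrap carry → 0x0A37
  0x0A37 + 0xEBBF = 0x0F5F6
  0xF5F6 + 0x46B6 = 0x13CAC → wrap carry → 0x3CAD
  0x3CAD + 0xF4EE = 0x1319B → wrap carry → 0x319C
One's-complement sum = 0x319C.
Checksum = ~0x319C & 0xFFFF = 0xCE63.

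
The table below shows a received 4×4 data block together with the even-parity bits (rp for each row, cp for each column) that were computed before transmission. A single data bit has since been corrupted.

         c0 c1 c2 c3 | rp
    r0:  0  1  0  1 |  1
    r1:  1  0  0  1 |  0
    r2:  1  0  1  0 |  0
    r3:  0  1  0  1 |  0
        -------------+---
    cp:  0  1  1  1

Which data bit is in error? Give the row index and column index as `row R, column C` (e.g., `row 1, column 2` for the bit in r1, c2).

row 0, column 1

Recompute each row's even parity and compare to rp:
  r0: data parity 0, sent rp 1 → mismatch
  r1: data parity 0, sent rp 0 → ok
  r2: data parity 0, sent rp 0 → ok
  r3: data parity 0, sent rp 0 → ok
Recompute each column's even parity and compare to cp:
  c0: data parity 0, sent cp 0 → ok
  c1: data parity 0, sent cp 1 → mismatch
  c2: data parity 1, sent cp 1 → ok
  c3: data parity 1, sent cp 1 → ok
Exactly one row (r0) and one column (c1) fail → the flipped bit is at their intersection.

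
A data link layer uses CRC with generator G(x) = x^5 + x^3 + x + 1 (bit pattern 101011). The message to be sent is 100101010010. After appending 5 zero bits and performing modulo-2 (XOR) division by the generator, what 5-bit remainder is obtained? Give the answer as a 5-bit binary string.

Append 5 zeros: 10010101001000000. Divide by 101011 (XOR where the leading bit is 1):
  pos 0: 100101 XOR 101011 = 001110
  pos 2: 111001 XOR 101011 = 010010
  pos 3: 100100 XOR 101011 = 001111
  pos 5: 111101 XOR 101011 = 010110
  pos 6: 101100 XOR 101011 = 000111
  pos 9: 111000 XOR 101011 = 010011
  pos 10: 100110 XOR 101011 = 001101
Remainder (last 5 bits) = 11010. This is the CRC / FCS.

11010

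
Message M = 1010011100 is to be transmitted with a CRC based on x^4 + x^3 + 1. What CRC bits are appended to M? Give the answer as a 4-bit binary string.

Append 4 zeros: 10100111000000. Divide by 11001 (XOR where the leading bit is 1):
  pos 0: 10100 XOR 11001 = 01101
  pos 1: 11011 XOR 11001 = 00010
  pos 4: 10110 XOR 11001 = 01111
  pos 5: 11110 XOR 11001 = 00111
  pos 7: 11100 XOR 11001 = 00101
  pos 9: 10100 XOR 11001 = 01101
Remainder (last 4 bits) = 1101. This is the CRC / FCS.

1101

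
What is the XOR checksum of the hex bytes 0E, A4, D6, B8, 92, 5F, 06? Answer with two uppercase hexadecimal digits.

XOR the bytes together:
  start with 0x0E
  0x0E ⊕ 0xA4 = 0xAA
  0xAA ⊕ 0xD6 = 0x7C
  0x7C ⊕ 0xB8 = 0xC4
  0xC4 ⊕ 0x92 = 0x56
  0x56 ⊕ 0x5F = 0x09
  0x09 ⊕ 0x06 = 0x0F

0F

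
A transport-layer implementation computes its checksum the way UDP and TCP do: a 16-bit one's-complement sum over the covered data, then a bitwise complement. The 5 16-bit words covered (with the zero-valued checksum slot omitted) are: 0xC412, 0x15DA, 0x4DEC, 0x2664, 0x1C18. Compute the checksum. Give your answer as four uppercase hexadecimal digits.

One's-complement addition (fold any carry out of bit 15 back into bit 0):
  0xC412 + 0x15DA = 0x0D9EC
  0xD9EC + 0x4DEC = 0x127D8 → wrap carry → 0x27D9
  0x27D9 + 0x2664 = 0x04E3D
  0x4E3D + 0x1C18 = 0x06A55
One's-complement sum = 0x6A55.
Checksum = ~0x6A55 & 0xFFFF = 0x95AA.

95AA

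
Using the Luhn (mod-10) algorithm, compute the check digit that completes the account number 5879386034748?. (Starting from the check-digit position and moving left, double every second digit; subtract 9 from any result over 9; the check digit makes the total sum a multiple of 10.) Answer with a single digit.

Partial digits right→left: 8 4 7 4 3 0 6 8 3 9 7 8 5
Double every second digit counting from the check-digit position (so the 1st, 3rd, 5th, ... of the partial from the right).
  doubled (with −9 where >9): 7 5 6 3 6 5 1 → sum 33
  kept as-is: 4 4 0 8 9 8 → sum 33
Total = 33 + 33 = 66.
Check digit = (10 − (66 mod 10)) mod 10 = 4.

4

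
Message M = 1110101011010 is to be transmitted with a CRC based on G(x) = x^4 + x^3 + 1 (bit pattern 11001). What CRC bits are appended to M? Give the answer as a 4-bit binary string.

Append 4 zeros: 11101010110100000. Divide by 11001 (XOR where the leading bit is 1):
  pos 0: 11101 XOR 11001 = 00100
  pos 2: 10001 XOR 11001 = 01000
  pos 3: 10000 XOR 11001 = 01001
  pos 4: 10011 XOR 11001 = 01010
  pos 5: 10101 XOR 11001 = 01100
  pos 6: 11000 XOR 11001 = 00001
  pos 10: 11000 XOR 11001 = 00001
Remainder (last 4 bits) = 0100. This is the CRC / FCS.

0100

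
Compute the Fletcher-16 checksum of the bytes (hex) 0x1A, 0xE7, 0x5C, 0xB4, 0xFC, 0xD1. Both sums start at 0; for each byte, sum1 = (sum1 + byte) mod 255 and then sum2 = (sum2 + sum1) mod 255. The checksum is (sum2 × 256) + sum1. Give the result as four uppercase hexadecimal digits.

Running sums (mod 255):
  after byte 0 (0x1A): sum1=26, sum2=26
  after byte 1 (0xE7): sum1=2, sum2=28
  after byte 2 (0x5C): sum1=94, sum2=122
  after byte 3 (0xB4): sum1=19, sum2=141
  after byte 4 (0xFC): sum1=16, sum2=157
  after byte 5 (0xD1): sum1=225, sum2=127
Checksum = sum2·256 + sum1 = 127·256 + 225 = 32737 = 0x7FE1.

7FE1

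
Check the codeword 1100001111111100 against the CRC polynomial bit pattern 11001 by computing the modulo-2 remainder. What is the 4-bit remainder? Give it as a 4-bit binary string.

Modulo-2 division of 1100001111111100 by 11001:
  pos 0: 11000 XOR 11001 = 00001
  pos 4: 10111 XOR 11001 = 01110
  pos 5: 11101 XOR 11001 = 00100
  pos 7: 10011 XOR 11001 = 01010
  pos 8: 10101 XOR 11001 = 01100
  pos 9: 11001 XOR 11001 = 00000
Remainder = 0000 (zero — the frame passes the CRC check).

0000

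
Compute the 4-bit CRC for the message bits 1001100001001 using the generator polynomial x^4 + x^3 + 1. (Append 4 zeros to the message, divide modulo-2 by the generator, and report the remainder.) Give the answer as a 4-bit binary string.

1001

Append 4 zeros: 10011000010010000. Divide by 11001 (XOR where the leading bit is 1):
  pos 0: 10011 XOR 11001 = 01010
  pos 1: 10100 XOR 11001 = 01101
  pos 2: 11010 XOR 11001 = 00011
  pos 5: 11001 XOR 11001 = 00000
  pos 12: 10000 XOR 11001 = 01001
Remainder (last 4 bits) = 1001. This is the CRC / FCS.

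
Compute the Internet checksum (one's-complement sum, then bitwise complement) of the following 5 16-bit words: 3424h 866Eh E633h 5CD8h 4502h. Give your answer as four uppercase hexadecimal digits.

One's-complement addition (fold any carry out of bit 15 back into bit 0):
  0x3424 + 0x866E = 0x0BA92
  0xBA92 + 0xE633 = 0x1A0C5 → wrap carry → 0xA0C6
  0xA0C6 + 0x5CD8 = 0x0FD9E
  0xFD9E + 0x4502 = 0x142A0 → wrap carry → 0x42A1
One's-complement sum = 0x42A1.
Checksum = ~0x42A1 & 0xFFFF = 0xBD5E.

BD5E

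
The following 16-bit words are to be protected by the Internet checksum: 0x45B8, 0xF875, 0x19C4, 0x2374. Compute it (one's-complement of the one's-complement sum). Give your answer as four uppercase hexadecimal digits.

One's-complement addition (fold any carry out of bit 15 back into bit 0):
  0x45B8 + 0xF875 = 0x13E2D → wrap carry → 0x3E2E
  0x3E2E + 0x19C4 = 0x057F2
  0x57F2 + 0x2374 = 0x07B66
One's-complement sum = 0x7B66.
Checksum = ~0x7B66 & 0xFFFF = 0x8499.

8499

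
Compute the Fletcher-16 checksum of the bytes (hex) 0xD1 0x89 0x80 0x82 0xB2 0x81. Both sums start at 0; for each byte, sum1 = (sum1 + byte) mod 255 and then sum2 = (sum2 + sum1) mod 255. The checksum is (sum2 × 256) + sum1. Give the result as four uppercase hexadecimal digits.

0B92

Running sums (mod 255):
  after byte 0 (0xD1): sum1=209, sum2=209
  after byte 1 (0x89): sum1=91, sum2=45
  after byte 2 (0x80): sum1=219, sum2=9
  after byte 3 (0x82): sum1=94, sum2=103
  after byte 4 (0xB2): sum1=17, sum2=120
  after byte 5 (0x81): sum1=146, sum2=11
Checksum = sum2·256 + sum1 = 11·256 + 146 = 2962 = 0x0B92.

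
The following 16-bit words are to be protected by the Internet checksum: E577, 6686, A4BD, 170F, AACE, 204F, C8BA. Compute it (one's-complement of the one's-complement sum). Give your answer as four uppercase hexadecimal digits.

645C

One's-complement addition (fold any carry out of bit 15 back into bit 0):
  0xE577 + 0x6686 = 0x14BFD → wrap carry → 0x4BFE
  0x4BFE + 0xA4BD = 0x0F0BB
  0xF0BB + 0x170F = 0x107CA → wrap carry → 0x07CB
  0x07CB + 0xAACE = 0x0B299
  0xB299 + 0x204F = 0x0D2E8
  0xD2E8 + 0xC8BA = 0x19BA2 → wrap carry → 0x9BA3
One's-complement sum = 0x9BA3.
Checksum = ~0x9BA3 & 0xFFFF = 0x645C.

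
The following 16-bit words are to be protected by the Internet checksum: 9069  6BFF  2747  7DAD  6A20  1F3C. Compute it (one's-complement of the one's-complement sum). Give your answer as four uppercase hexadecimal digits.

D545

One's-complement addition (fold any carry out of bit 15 back into bit 0):
  0x9069 + 0x6BFF = 0x0FC68
  0xFC68 + 0x2747 = 0x123AF → wrap carry → 0x23B0
  0x23B0 + 0x7DAD = 0x0A15D
  0xA15D + 0x6A20 = 0x10B7D → wrap carry → 0x0B7E
  0x0B7E + 0x1F3C = 0x02ABA
One's-complement sum = 0x2ABA.
Checksum = ~0x2ABA & 0xFFFF = 0xD545.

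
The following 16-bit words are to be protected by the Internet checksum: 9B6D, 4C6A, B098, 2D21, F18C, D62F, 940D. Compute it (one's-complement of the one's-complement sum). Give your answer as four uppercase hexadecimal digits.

One's-complement addition (fold any carry out of bit 15 back into bit 0):
  0x9B6D + 0x4C6A = 0x0E7D7
  0xE7D7 + 0xB098 = 0x1986F → wrap carry → 0x9870
  0x9870 + 0x2D21 = 0x0C591
  0xC591 + 0xF18C = 0x1B71D → wrap carry → 0xB71E
  0xB71E + 0xD62F = 0x18D4D → wrap carry → 0x8D4E
  0x8D4E + 0x940D = 0x1215B → wrap carry → 0x215C
One's-complement sum = 0x215C.
Checksum = ~0x215C & 0xFFFF = 0xDEA3.

DEA3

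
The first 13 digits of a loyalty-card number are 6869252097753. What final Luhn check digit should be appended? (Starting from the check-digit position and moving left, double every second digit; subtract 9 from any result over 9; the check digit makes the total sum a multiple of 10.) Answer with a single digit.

2

Partial digits right→left: 3 5 7 7 9 0 2 5 2 9 6 8 6
Double every second digit counting from the check-digit position (so the 1st, 3rd, 5th, ... of the partial from the right).
  doubled (with −9 where >9): 6 5 9 4 4 3 3 → sum 34
  kept as-is: 5 7 0 5 9 8 → sum 34
Total = 34 + 34 = 68.
Check digit = (10 − (68 mod 10)) mod 10 = 2.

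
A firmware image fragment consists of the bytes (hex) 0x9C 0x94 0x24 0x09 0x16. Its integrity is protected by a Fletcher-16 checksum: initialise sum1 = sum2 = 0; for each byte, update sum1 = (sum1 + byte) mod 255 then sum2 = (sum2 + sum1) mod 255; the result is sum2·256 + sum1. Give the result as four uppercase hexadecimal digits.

F574

Running sums (mod 255):
  after byte 0 (0x9C): sum1=156, sum2=156
  after byte 1 (0x94): sum1=49, sum2=205
  after byte 2 (0x24): sum1=85, sum2=35
  after byte 3 (0x09): sum1=94, sum2=129
  after byte 4 (0x16): sum1=116, sum2=245
Checksum = sum2·256 + sum1 = 245·256 + 116 = 62836 = 0xF574.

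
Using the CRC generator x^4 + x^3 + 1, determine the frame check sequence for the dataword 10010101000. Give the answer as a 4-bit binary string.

0011

Append 4 zeros: 100101010000000. Divide by 11001 (XOR where the leading bit is 1):
  pos 0: 10010 XOR 11001 = 01011
  pos 1: 10111 XOR 11001 = 01110
  pos 2: 11100 XOR 11001 = 00101
  pos 4: 10110 XOR 11001 = 01111
  pos 5: 11110 XOR 11001 = 00111
  pos 7: 11100 XOR 11001 = 00101
  pos 9: 10100 XOR 11001 = 01101
  pos 10: 11010 XOR 11001 = 00011
Remainder (last 4 bits) = 0011. This is the CRC / FCS.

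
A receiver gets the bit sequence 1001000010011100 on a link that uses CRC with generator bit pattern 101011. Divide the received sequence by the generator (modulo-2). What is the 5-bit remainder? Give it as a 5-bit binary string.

Modulo-2 division of 1001000010011100 by 101011:
  pos 0: 100100 XOR 101011 = 001111
  pos 2: 111100 XOR 101011 = 010111
  pos 3: 101111 XOR 101011 = 000100
  pos 6: 100001 XOR 101011 = 001010
  pos 8: 101011 XOR 101011 = 000000
Remainder = 00000 (zero — the frame passes the CRC check).

00000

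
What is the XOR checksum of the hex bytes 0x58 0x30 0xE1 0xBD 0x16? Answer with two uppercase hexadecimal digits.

22

XOR the bytes together:
  start with 0x58
  0x58 ⊕ 0x30 = 0x68
  0x68 ⊕ 0xE1 = 0x89
  0x89 ⊕ 0xBD = 0x34
  0x34 ⊕ 0x16 = 0x22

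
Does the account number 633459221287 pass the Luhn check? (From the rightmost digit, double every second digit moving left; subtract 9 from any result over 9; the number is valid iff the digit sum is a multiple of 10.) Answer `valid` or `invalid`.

From the right, keep odd positions and double even positions (subtract 9 from any doubled value over 9):
  doubled (positions 2,4,...): 7 2 4 1 6 3 → sum 23
  kept (positions 1,3,...): 7 2 2 9 4 3 → sum 27
Total = 50.
50 mod 10 = 0, so the number is valid.

valid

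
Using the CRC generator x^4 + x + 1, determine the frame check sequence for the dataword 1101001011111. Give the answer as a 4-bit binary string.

1110

Append 4 zeros: 11010010111110000. Divide by 10011 (XOR where the leading bit is 1):
  pos 0: 11010 XOR 10011 = 01001
  pos 1: 10010 XOR 10011 = 00001
  pos 5: 11011 XOR 10011 = 01000
  pos 6: 10001 XOR 10011 = 00010
  pos 9: 10110 XOR 10011 = 00101
  pos 11: 10100 XOR 10011 = 00111
Remainder (last 4 bits) = 1110. This is the CRC / FCS.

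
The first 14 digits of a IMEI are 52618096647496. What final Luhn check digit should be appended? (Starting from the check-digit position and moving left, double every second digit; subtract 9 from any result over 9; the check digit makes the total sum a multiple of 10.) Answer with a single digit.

Partial digits right→left: 6 9 4 7 4 6 6 9 0 8 1 6 2 5
Double every second digit counting from the check-digit position (so the 1st, 3rd, 5th, ... of the partial from the right).
  doubled (with −9 where >9): 3 8 8 3 0 2 4 → sum 28
  kept as-is: 9 7 6 9 8 6 5 → sum 50
Total = 28 + 50 = 78.
Check digit = (10 − (78 mod 10)) mod 10 = 2.

2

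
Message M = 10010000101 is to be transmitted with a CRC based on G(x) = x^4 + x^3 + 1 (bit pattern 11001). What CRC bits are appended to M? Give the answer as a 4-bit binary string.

0111

Append 4 zeros: 100100001010000. Divide by 11001 (XOR where the leading bit is 1):
  pos 0: 10010 XOR 11001 = 01011
  pos 1: 10110 XOR 11001 = 01111
  pos 2: 11110 XOR 11001 = 00111
  pos 4: 11101 XOR 11001 = 00100
  pos 6: 10001 XOR 11001 = 01000
  pos 7: 10000 XOR 11001 = 01001
  pos 8: 10010 XOR 11001 = 01011
  pos 9: 10110 XOR 11001 = 01111
  pos 10: 11110 XOR 11001 = 00111
Remainder (last 4 bits) = 0111. This is the CRC / FCS.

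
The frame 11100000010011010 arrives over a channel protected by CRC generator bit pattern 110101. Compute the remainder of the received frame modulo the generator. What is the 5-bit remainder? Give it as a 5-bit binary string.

Modulo-2 division of 11100000010011010 by 110101:
  pos 0: 111000 XOR 110101 = 001101
  pos 2: 110100 XOR 110101 = 000001
  pos 7: 101001 XOR 110101 = 011100
  pos 8: 111001 XOR 110101 = 001100
  pos 10: 110001 XOR 110101 = 000100
Remainder = 01000 (nonzero — an error is detected).

01000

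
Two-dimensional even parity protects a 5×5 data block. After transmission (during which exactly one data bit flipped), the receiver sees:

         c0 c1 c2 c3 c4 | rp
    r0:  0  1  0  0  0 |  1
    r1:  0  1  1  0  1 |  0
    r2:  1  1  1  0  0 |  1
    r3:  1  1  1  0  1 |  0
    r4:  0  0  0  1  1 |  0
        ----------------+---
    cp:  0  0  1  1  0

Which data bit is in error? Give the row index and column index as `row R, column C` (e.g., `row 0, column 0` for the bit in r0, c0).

row 1, column 4

Recompute each row's even parity and compare to rp:
  r0: data parity 1, sent rp 1 → ok
  r1: data parity 1, sent rp 0 → mismatch
  r2: data parity 1, sent rp 1 → ok
  r3: data parity 0, sent rp 0 → ok
  r4: data parity 0, sent rp 0 → ok
Recompute each column's even parity and compare to cp:
  c0: data parity 0, sent cp 0 → ok
  c1: data parity 0, sent cp 0 → ok
  c2: data parity 1, sent cp 1 → ok
  c3: data parity 1, sent cp 1 → ok
  c4: data parity 1, sent cp 0 → mismatch
Exactly one row (r1) and one column (c4) fail → the flipped bit is at their intersection.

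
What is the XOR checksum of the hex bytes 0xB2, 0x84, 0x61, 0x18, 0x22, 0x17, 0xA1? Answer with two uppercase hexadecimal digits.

XOR the bytes together:
  start with 0xB2
  0xB2 ⊕ 0x84 = 0x36
  0x36 ⊕ 0x61 = 0x57
  0x57 ⊕ 0x18 = 0x4F
  0x4F ⊕ 0x22 = 0x6D
  0x6D ⊕ 0x17 = 0x7A
  0x7A ⊕ 0xA1 = 0xDB

DB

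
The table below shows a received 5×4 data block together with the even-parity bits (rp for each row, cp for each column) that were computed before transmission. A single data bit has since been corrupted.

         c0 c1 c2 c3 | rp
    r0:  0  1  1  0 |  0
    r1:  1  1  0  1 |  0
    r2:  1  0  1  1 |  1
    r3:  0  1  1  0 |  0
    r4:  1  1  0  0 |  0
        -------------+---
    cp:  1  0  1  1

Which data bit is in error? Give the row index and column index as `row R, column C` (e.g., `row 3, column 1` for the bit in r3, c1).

Recompute each row's even parity and compare to rp:
  r0: data parity 0, sent rp 0 → ok
  r1: data parity 1, sent rp 0 → mismatch
  r2: data parity 1, sent rp 1 → ok
  r3: data parity 0, sent rp 0 → ok
  r4: data parity 0, sent rp 0 → ok
Recompute each column's even parity and compare to cp:
  c0: data parity 1, sent cp 1 → ok
  c1: data parity 0, sent cp 0 → ok
  c2: data parity 1, sent cp 1 → ok
  c3: data parity 0, sent cp 1 → mismatch
Exactly one row (r1) and one column (c3) fail → the flipped bit is at their intersection.

row 1, column 3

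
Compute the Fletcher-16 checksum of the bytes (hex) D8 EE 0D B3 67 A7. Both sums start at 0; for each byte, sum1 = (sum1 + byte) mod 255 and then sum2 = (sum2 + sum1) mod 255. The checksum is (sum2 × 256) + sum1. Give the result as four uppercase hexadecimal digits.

Running sums (mod 255):
  after byte 0 (D8): sum1=216, sum2=216
  after byte 1 (EE): sum1=199, sum2=160
  after byte 2 (0D): sum1=212, sum2=117
  after byte 3 (B3): sum1=136, sum2=253
  after byte 4 (67): sum1=239, sum2=237
  after byte 5 (A7): sum1=151, sum2=133
Checksum = sum2·256 + sum1 = 133·256 + 151 = 34199 = 0x8597.

8597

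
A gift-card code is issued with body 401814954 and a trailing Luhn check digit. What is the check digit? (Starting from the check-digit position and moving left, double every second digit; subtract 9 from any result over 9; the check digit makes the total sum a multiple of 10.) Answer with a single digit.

4

Partial digits right→left: 4 5 9 4 1 8 1 0 4
Double every second digit counting from the check-digit position (so the 1st, 3rd, 5th, ... of the partial from the right).
  doubled (with −9 where >9): 8 9 2 2 8 → sum 29
  kept as-is: 5 4 8 0 → sum 17
Total = 29 + 17 = 46.
Check digit = (10 − (46 mod 10)) mod 10 = 4.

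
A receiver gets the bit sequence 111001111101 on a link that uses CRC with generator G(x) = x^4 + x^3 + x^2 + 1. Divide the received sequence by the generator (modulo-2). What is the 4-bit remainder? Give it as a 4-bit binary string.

Modulo-2 division of 111001111101 by 11101:
  pos 0: 11100 XOR 11101 = 00001
  pos 4: 11111 XOR 11101 = 00010
  pos 7: 10101 XOR 11101 = 01000
Remainder = 1000 (nonzero — an error is detected).

1000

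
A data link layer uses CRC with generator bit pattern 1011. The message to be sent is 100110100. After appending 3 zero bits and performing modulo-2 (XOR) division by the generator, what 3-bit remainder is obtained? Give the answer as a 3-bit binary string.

Append 3 zeros: 100110100000. Divide by 1011 (XOR where the leading bit is 1):
  pos 0: 1001 XOR 1011 = 0010
  pos 2: 1010 XOR 1011 = 0001
  pos 5: 1100 XOR 1011 = 0111
  pos 6: 1110 XOR 1011 = 0101
  pos 7: 1010 XOR 1011 = 0001
Remainder (last 3 bits) = 010. This is the CRC / FCS.

010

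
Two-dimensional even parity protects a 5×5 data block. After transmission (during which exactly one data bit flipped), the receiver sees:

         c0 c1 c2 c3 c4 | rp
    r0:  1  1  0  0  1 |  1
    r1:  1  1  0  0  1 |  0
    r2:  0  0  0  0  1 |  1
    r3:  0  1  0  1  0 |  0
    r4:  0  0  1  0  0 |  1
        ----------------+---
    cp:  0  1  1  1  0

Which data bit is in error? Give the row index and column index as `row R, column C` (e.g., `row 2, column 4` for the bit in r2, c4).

row 1, column 4

Recompute each row's even parity and compare to rp:
  r0: data parity 1, sent rp 1 → ok
  r1: data parity 1, sent rp 0 → mismatch
  r2: data parity 1, sent rp 1 → ok
  r3: data parity 0, sent rp 0 → ok
  r4: data parity 1, sent rp 1 → ok
Recompute each column's even parity and compare to cp:
  c0: data parity 0, sent cp 0 → ok
  c1: data parity 1, sent cp 1 → ok
  c2: data parity 1, sent cp 1 → ok
  c3: data parity 1, sent cp 1 → ok
  c4: data parity 1, sent cp 0 → mismatch
Exactly one row (r1) and one column (c4) fail → the flipped bit is at their intersection.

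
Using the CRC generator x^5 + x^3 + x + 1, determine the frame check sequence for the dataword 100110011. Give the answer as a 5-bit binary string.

01101

Append 5 zeros: 10011001100000. Divide by 101011 (XOR where the leading bit is 1):
  pos 0: 100110 XOR 101011 = 001101
  pos 2: 110101 XOR 101011 = 011110
  pos 3: 111101 XOR 101011 = 010110
  pos 4: 101100 XOR 101011 = 000111
  pos 7: 111000 XOR 101011 = 010011
  pos 8: 100110 XOR 101011 = 001101
Remainder (last 5 bits) = 01101. This is the CRC / FCS.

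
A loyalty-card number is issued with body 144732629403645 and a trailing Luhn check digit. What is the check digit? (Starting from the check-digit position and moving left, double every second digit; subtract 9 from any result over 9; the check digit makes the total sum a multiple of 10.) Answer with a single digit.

2

Partial digits right→left: 5 4 6 3 0 4 9 2 6 2 3 7 4 4 1
Double every second digit counting from the check-digit position (so the 1st, 3rd, 5th, ... of the partial from the right).
  doubled (with −9 where >9): 1 3 0 9 3 6 8 2 → sum 32
  kept as-is: 4 3 4 2 2 7 4 → sum 26
Total = 32 + 26 = 58.
Check digit = (10 − (58 mod 10)) mod 10 = 2.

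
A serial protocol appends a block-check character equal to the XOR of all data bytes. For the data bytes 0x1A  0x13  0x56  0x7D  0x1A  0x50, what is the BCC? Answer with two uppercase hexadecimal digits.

68

XOR the bytes together:
  start with 0x1A
  0x1A ⊕ 0x13 = 0x09
  0x09 ⊕ 0x56 = 0x5F
  0x5F ⊕ 0x7D = 0x22
  0x22 ⊕ 0x1A = 0x38
  0x38 ⊕ 0x50 = 0x68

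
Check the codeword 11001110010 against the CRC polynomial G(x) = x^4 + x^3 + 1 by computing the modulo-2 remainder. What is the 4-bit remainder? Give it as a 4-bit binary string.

Modulo-2 division of 11001110010 by 11001:
  pos 0: 11001 XOR 11001 = 00000
  pos 5: 11001 XOR 11001 = 00000
Remainder = 0000 (zero — the frame passes the CRC check).

0000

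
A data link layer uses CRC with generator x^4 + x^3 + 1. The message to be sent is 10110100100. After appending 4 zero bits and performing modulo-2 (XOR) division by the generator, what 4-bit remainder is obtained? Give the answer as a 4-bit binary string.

Append 4 zeros: 101101001000000. Divide by 11001 (XOR where the leading bit is 1):
  pos 0: 10110 XOR 11001 = 01111
  pos 1: 11111 XOR 11001 = 00110
  pos 3: 11000 XOR 11001 = 00001
  pos 7: 11000 XOR 11001 = 00001
Remainder (last 4 bits) = 1000. This is the CRC / FCS.

1000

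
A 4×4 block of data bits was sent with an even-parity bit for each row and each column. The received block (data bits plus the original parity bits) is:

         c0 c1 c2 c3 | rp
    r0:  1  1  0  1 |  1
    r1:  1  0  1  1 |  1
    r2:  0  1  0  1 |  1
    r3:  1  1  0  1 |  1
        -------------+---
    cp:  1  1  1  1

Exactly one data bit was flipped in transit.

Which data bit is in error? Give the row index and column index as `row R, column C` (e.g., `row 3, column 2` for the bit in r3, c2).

Recompute each row's even parity and compare to rp:
  r0: data parity 1, sent rp 1 → ok
  r1: data parity 1, sent rp 1 → ok
  r2: data parity 0, sent rp 1 → mismatch
  r3: data parity 1, sent rp 1 → ok
Recompute each column's even parity and compare to cp:
  c0: data parity 1, sent cp 1 → ok
  c1: data parity 1, sent cp 1 → ok
  c2: data parity 1, sent cp 1 → ok
  c3: data parity 0, sent cp 1 → mismatch
Exactly one row (r2) and one column (c3) fail → the flipped bit is at their intersection.

row 2, column 3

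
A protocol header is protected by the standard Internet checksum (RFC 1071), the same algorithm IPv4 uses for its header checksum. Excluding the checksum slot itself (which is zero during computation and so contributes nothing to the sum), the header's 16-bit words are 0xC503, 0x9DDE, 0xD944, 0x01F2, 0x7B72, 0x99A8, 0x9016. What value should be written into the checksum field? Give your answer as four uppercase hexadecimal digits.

1CB5

One's-complement addition (fold any carry out of bit 15 back into bit 0):
  0xC503 + 0x9DDE = 0x162E1 → wrap carry → 0x62E2
  0x62E2 + 0xD944 = 0x13C26 → wrap carry → 0x3C27
  0x3C27 + 0x01F2 = 0x03E19
  0x3E19 + 0x7B72 = 0x0B98B
  0xB98B + 0x99A8 = 0x15333 → wrap carry → 0x5334
  0x5334 + 0x9016 = 0x0E34A
One's-complement sum = 0xE34A.
Checksum = ~0xE34A & 0xFFFF = 0x1CB5.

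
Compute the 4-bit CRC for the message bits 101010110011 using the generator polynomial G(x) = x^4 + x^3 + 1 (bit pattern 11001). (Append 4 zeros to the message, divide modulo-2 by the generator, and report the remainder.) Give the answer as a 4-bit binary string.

Append 4 zeros: 1010101100110000. Divide by 11001 (XOR where the leading bit is 1):
  pos 0: 10101 XOR 11001 = 01100
  pos 1: 11000 XOR 11001 = 00001
  pos 5: 11100 XOR 11001 = 00101
  pos 7: 10111 XOR 11001 = 01110
  pos 8: 11100 XOR 11001 = 00101
  pos 10: 10100 XOR 11001 = 01101
  pos 11: 11010 XOR 11001 = 00011
Remainder (last 4 bits) = 0011. This is the CRC / FCS.

0011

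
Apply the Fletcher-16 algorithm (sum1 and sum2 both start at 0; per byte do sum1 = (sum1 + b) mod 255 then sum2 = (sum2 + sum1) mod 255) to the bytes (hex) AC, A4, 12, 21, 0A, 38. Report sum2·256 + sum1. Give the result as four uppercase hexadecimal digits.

Running sums (mod 255):
  after byte 0 (AC): sum1=172, sum2=172
  after byte 1 (A4): sum1=81, sum2=253
  after byte 2 (12): sum1=99, sum2=97
  after byte 3 (21): sum1=132, sum2=229
  after byte 4 (0A): sum1=142, sum2=116
  after byte 5 (38): sum1=198, sum2=59
Checksum = sum2·256 + sum1 = 59·256 + 198 = 15302 = 0x3BC6.

3BC6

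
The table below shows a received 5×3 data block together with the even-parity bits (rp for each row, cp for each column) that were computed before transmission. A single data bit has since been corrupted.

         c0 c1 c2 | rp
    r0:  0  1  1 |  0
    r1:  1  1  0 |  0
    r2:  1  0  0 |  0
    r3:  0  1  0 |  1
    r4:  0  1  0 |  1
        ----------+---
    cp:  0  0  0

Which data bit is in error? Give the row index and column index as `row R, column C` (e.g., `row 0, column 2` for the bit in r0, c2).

Recompute each row's even parity and compare to rp:
  r0: data parity 0, sent rp 0 → ok
  r1: data parity 0, sent rp 0 → ok
  r2: data parity 1, sent rp 0 → mismatch
  r3: data parity 1, sent rp 1 → ok
  r4: data parity 1, sent rp 1 → ok
Recompute each column's even parity and compare to cp:
  c0: data parity 0, sent cp 0 → ok
  c1: data parity 0, sent cp 0 → ok
  c2: data parity 1, sent cp 0 → mismatch
Exactly one row (r2) and one column (c2) fail → the flipped bit is at their intersection.

row 2, column 2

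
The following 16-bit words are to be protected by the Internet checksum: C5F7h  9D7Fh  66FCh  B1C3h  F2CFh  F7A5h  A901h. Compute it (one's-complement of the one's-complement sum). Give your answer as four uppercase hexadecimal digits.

F050

One's-complement addition (fold any carry out of bit 15 back into bit 0):
  0xC5F7 + 0x9D7F = 0x16376 → wrap carry → 0x6377
  0x6377 + 0x66FC = 0x0CA73
  0xCA73 + 0xB1C3 = 0x17C36 → wrap carry → 0x7C37
  0x7C37 + 0xF2CF = 0x16F06 → wrap carry → 0x6F07
  0x6F07 + 0xF7A5 = 0x166AC → wrap carry → 0x66AD
  0x66AD + 0xA901 = 0x10FAE → wrap carry → 0x0FAF
One's-complement sum = 0x0FAF.
Checksum = ~0x0FAF & 0xFFFF = 0xF050.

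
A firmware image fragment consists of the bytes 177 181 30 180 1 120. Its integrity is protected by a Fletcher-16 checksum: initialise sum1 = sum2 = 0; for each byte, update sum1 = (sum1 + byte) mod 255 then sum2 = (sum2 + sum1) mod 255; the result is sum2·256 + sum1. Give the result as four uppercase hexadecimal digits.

Running sums (mod 255):
  after byte 0 (177): sum1=177, sum2=177
  after byte 1 (181): sum1=103, sum2=25
  after byte 2 (30): sum1=133, sum2=158
  after byte 3 (180): sum1=58, sum2=216
  after byte 4 (1): sum1=59, sum2=20
  after byte 5 (120): sum1=179, sum2=199
Checksum = sum2·256 + sum1 = 199·256 + 179 = 51123 = 0xC7B3.

C7B3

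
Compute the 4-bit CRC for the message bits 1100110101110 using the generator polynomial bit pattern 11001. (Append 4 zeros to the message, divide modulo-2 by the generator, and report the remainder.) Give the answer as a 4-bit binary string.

Append 4 zeros: 11001101011100000. Divide by 11001 (XOR where the leading bit is 1):
  pos 0: 11001 XOR 11001 = 00000
  pos 5: 10101 XOR 11001 = 01100
  pos 6: 11001 XOR 11001 = 00000
  pos 11: 10000 XOR 11001 = 01001
  pos 12: 10010 XOR 11001 = 01011
Remainder (last 4 bits) = 1011. This is the CRC / FCS.

1011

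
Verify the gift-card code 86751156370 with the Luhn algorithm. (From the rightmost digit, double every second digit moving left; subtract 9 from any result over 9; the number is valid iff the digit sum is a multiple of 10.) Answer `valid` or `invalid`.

From the right, keep odd positions and double even positions (subtract 9 from any doubled value over 9):
  doubled (positions 2,4,...): 5 3 2 1 3 → sum 14
  kept (positions 1,3,...): 0 3 5 1 7 8 → sum 24
Total = 38.
38 mod 10 = 8, so the number is invalid.

invalid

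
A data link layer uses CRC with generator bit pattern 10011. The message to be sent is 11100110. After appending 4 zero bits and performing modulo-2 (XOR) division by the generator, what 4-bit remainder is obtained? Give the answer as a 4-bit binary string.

1001

Append 4 zeros: 111001100000. Divide by 10011 (XOR where the leading bit is 1):
  pos 0: 11100 XOR 10011 = 01111
  pos 1: 11111 XOR 10011 = 01100
  pos 2: 11001 XOR 10011 = 01010
  pos 3: 10100 XOR 10011 = 00111
  pos 5: 11100 XOR 10011 = 01111
  pos 6: 11110 XOR 10011 = 01101
  pos 7: 11010 XOR 10011 = 01001
Remainder (last 4 bits) = 1001. This is the CRC / FCS.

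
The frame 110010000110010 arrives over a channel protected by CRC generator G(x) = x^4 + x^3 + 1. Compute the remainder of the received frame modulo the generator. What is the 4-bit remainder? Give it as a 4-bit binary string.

0000

Modulo-2 division of 110010000110010 by 11001:
  pos 0: 11001 XOR 11001 = 00000
  pos 9: 11001 XOR 11001 = 00000
Remainder = 0000 (zero — the frame passes the CRC check).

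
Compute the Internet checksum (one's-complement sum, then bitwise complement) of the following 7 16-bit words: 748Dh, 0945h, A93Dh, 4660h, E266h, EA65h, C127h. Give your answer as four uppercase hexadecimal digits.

049B

One's-complement addition (fold any carry out of bit 15 back into bit 0):
  0x748D + 0x0945 = 0x07DD2
  0x7DD2 + 0xA93D = 0x1270F → wrap carry → 0x2710
  0x2710 + 0x4660 = 0x06D70
  0x6D70 + 0xE266 = 0x14FD6 → wrap carry → 0x4FD7
  0x4FD7 + 0xEA65 = 0x13A3C → wrap carry → 0x3A3D
  0x3A3D + 0xC127 = 0x0FB64
One's-complement sum = 0xFB64.
Checksum = ~0xFB64 & 0xFFFF = 0x049B.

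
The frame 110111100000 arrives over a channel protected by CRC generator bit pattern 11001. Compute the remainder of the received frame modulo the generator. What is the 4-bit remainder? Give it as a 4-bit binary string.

Modulo-2 division of 110111100000 by 11001:
  pos 0: 11011 XOR 11001 = 00010
  pos 3: 10110 XOR 11001 = 01111
  pos 4: 11110 XOR 11001 = 00111
  pos 6: 11100 XOR 11001 = 00101
Remainder = 1010 (nonzero — an error is detected).

1010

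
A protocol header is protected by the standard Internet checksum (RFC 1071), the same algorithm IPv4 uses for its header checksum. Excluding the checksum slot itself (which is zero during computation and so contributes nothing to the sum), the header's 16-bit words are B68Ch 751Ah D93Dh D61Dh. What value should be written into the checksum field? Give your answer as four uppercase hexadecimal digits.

One's-complement addition (fold any carry out of bit 15 back into bit 0):
  0xB68C + 0x751A = 0x12BA6 → wrap carry → 0x2BA7
  0x2BA7 + 0xD93D = 0x104E4 → wrap carry → 0x04E5
  0x04E5 + 0xD61D = 0x0DB02
One's-complement sum = 0xDB02.
Checksum = ~0xDB02 & 0xFFFF = 0x24FD.

24FD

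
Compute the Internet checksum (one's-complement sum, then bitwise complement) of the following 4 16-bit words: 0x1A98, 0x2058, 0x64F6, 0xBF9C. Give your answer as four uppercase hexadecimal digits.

A07C

One's-complement addition (fold any carry out of bit 15 back into bit 0):
  0x1A98 + 0x2058 = 0x03AF0
  0x3AF0 + 0x64F6 = 0x09FE6
  0x9FE6 + 0xBF9C = 0x15F82 → wrap carry → 0x5F83
One's-complement sum = 0x5F83.
Checksum = ~0x5F83 & 0xFFFF = 0xA07C.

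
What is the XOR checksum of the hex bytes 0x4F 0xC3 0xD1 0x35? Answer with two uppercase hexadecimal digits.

XOR the bytes together:
  start with 0x4F
  0x4F ⊕ 0xC3 = 0x8C
  0x8C ⊕ 0xD1 = 0x5D
  0x5D ⊕ 0x35 = 0x68

68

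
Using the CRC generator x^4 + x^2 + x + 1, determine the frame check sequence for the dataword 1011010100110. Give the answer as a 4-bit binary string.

Append 4 zeros: 10110101001100000. Divide by 10111 (XOR where the leading bit is 1):
  pos 0: 10110 XOR 10111 = 00001
  pos 4: 11010 XOR 10111 = 01101
  pos 5: 11010 XOR 10111 = 01101
  pos 6: 11011 XOR 10111 = 01100
  pos 7: 11001 XOR 10111 = 01110
  pos 8: 11100 XOR 10111 = 01011
  pos 9: 10110 XOR 10111 = 00001
Remainder (last 4 bits) = 1000. This is the CRC / FCS.

1000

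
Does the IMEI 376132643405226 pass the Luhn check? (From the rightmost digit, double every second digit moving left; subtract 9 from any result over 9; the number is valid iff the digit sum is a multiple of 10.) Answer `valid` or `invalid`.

From the right, keep odd positions and double even positions (subtract 9 from any doubled value over 9):
  doubled (positions 2,4,...): 4 1 8 8 4 2 5 → sum 32
  kept (positions 1,3,...): 6 2 0 3 6 3 6 3 → sum 29
Total = 61.
61 mod 10 = 1, so the number is invalid.

invalid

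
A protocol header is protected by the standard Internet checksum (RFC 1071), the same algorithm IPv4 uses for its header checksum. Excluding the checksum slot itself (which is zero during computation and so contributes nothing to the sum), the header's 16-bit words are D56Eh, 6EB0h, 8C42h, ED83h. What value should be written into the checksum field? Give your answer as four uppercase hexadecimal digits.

421A

One's-complement addition (fold any carry out of bit 15 back into bit 0):
  0xD56E + 0x6EB0 = 0x1441E → wrap carry → 0x441F
  0x441F + 0x8C42 = 0x0D061
  0xD061 + 0xED83 = 0x1BDE4 → wrap carry → 0xBDE5
One's-complement sum = 0xBDE5.
Checksum = ~0xBDE5 & 0xFFFF = 0x421A.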